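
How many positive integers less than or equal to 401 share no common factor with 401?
400

401 = 401
φ(n) = n × ∏(1 - 1/p) for each prime p dividing n
φ(401) = 401 × (1 - 1/401) = 400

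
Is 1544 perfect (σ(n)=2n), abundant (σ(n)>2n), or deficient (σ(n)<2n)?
deficient

Proper divisors of 1544: sum = 1 + 2 + 4 + 8 + 193 + 386 + 772 = 1366
Since 1366 < 1544, 1544 is deficient.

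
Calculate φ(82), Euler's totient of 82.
40

82 = 2 × 41
φ(n) = n × ∏(1 - 1/p) for each prime p dividing n
φ(82) = 82 × (1 - 1/2) × (1 - 1/41) = 40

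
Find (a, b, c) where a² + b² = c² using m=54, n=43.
(1067, 4644, 4765)

Euclid's formula: a = m² - n², b = 2mn, c = m² + n²
m = 54, n = 43
a = 54² - 43² = 2916 - 1849 = 1067
b = 2 × 54 × 43 = 4644
c = 54² + 43² = 2916 + 1849 = 4765
Verification: 1067² + 4644² = 1138489 + 21566736 = 22705225 = 4765² ✓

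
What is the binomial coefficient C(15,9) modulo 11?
0

Using Lucas' theorem:
Write n=15 and k=9 in base 11:
n in base 11: [1, 4]
k in base 11: [0, 9]
C(15,9) mod 11 = ∏ C(n_i, k_i) mod 11
Digit binomials (mod 11): C(1,0) = 1; C(4,9) = 0 (k_i > n_i)
Product: 1 × 0 = 0 ≡ 0 (mod 11)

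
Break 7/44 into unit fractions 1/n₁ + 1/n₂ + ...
1/7 + 1/62 + 1/9548

Greedy algorithm:
7/44: ceiling(44/7) = 7, use 1/7
5/308: ceiling(308/5) = 62, use 1/62
1/9548: ceiling(9548/1) = 9548, use 1/9548
Result: 7/44 = 1/7 + 1/62 + 1/9548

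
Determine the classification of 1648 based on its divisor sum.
deficient

Proper divisors of 1648: sum = 1 + 2 + 4 + 8 + 16 + 103 + 206 + 412 + 824 = 1576
Since 1576 < 1648, 1648 is deficient.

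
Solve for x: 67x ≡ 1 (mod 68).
67

gcd(67, 68) = 1, so the inverse exists.
Extended Euclidean algorithm on (68, 67):
68 = 1 × 67 + 1  ⟹  1 = (1)·68 + (-1)·67
So (-1)·67 ≡ 1 (mod 68), i.e. 67^(-1) ≡ -1 ≡ 67 (mod 68).
Check: 67 × 67 = 4489 ≡ 1 (mod 68)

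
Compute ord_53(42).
13

53 is prime, so ord(42) divides φ(53) = 52.
Divisors of 52: 1, 2, 4, 13, 26, 52.
Repeated squaring: 42^1 ≡ 42, 42^2 ≡ 15, 42^4 ≡ 13, 42^8 ≡ 10, 42^16 ≡ 47, 42^32 ≡ 36 (mod 53).
Test 42^d mod 53 for each divisor d in increasing order:
42^1 ≡ 42
42^2 ≡ 15
42^4 ≡ 13
42^13 = 42^8·42^4·42^1 ≡ 1  ← first divisor giving 1
The order is 13.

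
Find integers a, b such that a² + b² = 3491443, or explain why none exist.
Not possible

Factorization: 3491443 = 17 × 59^3
By Fermat: n is sum of two squares iff every prime p ≡ 3 (mod 4) appears to even power.
Prime(s) ≡ 3 (mod 4) with odd exponent: [(59, 3)]
Therefore 3491443 cannot be expressed as a² + b².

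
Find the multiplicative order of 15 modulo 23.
22

23 is prime, so ord(15) divides φ(23) = 22.
Divisors of 22: 1, 2, 11, 22.
Repeated squaring: 15^1 ≡ 15, 15^2 ≡ 18, 15^4 ≡ 2, 15^8 ≡ 4, 15^16 ≡ 16 (mod 23).
Test 15^d mod 23 for each divisor d in increasing order:
15^1 ≡ 15
15^2 ≡ 18
15^11 = 15^8·15^2·15^1 ≡ 22
15^22 = 15^16·15^4·15^2 ≡ 1  ← first divisor giving 1
The order is 22.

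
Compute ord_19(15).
18

19 is prime, so ord(15) divides φ(19) = 18.
Divisors of 18: 1, 2, 3, 6, 9, 18.
Repeated squaring: 15^1 ≡ 15, 15^2 ≡ 16, 15^4 ≡ 9, 15^8 ≡ 5, 15^16 ≡ 6 (mod 19).
Test 15^d mod 19 for each divisor d in increasing order:
15^1 ≡ 15
15^2 ≡ 16
15^3 = 15^2·15^1 ≡ 12
15^6 = 15^4·15^2 ≡ 11
15^9 = 15^8·15^1 ≡ 18
15^18 = 15^16·15^2 ≡ 1  ← first divisor giving 1
The order is 18.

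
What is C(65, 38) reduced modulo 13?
0

Using Lucas' theorem:
Write n=65 and k=38 in base 13:
n in base 13: [5, 0]
k in base 13: [2, 12]
C(65,38) mod 13 = ∏ C(n_i, k_i) mod 13
Digit binomials (mod 13): C(5,2) = 10; C(0,12) = 0 (k_i > n_i)
Product: 10 × 0 = 0 ≡ 0 (mod 13)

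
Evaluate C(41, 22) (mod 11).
3

Using Lucas' theorem:
Write n=41 and k=22 in base 11:
n in base 11: [3, 8]
k in base 11: [2, 0]
C(41,22) mod 11 = ∏ C(n_i, k_i) mod 11
Digit binomials (mod 11): C(3,2) = 3; C(8,0) = 1
Product: 3 × 1 = 3 ≡ 3 (mod 11)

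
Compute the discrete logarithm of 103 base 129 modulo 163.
97

Baby-step giant-step with step n = ⌈√163⌉ = 13.
Baby steps 129^j mod 163 (j:value) for j=0..12: 0:1, 1:129, 2:15, 3:142, 4:62, 5:11, 6:115, 7:2, 8:95, 9:30, 10:121, 11:124, 12:22.
Giant-step multiplier: 129^(-13) ≡ 129^(162-13) = 129^149 ≡ 73 (mod 163).
Giant steps γ_i = 103·73^i mod 163: γ_0=103, γ_1=21, γ_2=66, γ_3=91, γ_4=123, γ_5=14, γ_6=44, γ_7=115 (in table at j=6).
x = i·n + j = 7·13 + 6 = 97.
Check: 129^97 ≡ 103 (mod 163).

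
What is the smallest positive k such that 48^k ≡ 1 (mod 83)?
41

83 is prime, so ord(48) divides φ(83) = 82.
Divisors of 82: 1, 2, 41, 82.
Repeated squaring: 48^1 ≡ 48, 48^2 ≡ 63, 48^4 ≡ 68, 48^8 ≡ 59, 48^16 ≡ 78, 48^32 ≡ 25, 48^64 ≡ 44 (mod 83).
Test 48^d mod 83 for each divisor d in increasing order:
48^1 ≡ 48
48^2 ≡ 63
48^41 = 48^32·48^8·48^1 ≡ 1  ← first divisor giving 1
The order is 41.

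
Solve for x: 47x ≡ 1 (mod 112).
31

gcd(47, 112) = 1, so the inverse exists.
Extended Euclidean algorithm on (112, 47):
112 = 2 × 47 + 18  ⟹  18 = (1)·112 + (-2)·47
47 = 2 × 18 + 11  ⟹  11 = (-2)·112 + (5)·47
18 = 1 × 11 + 7  ⟹  7 = (3)·112 + (-7)·47
11 = 1 × 7 + 4  ⟹  4 = (-5)·112 + (12)·47
7 = 1 × 4 + 3  ⟹  3 = (8)·112 + (-19)·47
4 = 1 × 3 + 1  ⟹  1 = (-13)·112 + (31)·47
So (31)·47 ≡ 1 (mod 112), i.e. 47^(-1) ≡ 31 (mod 112).
Check: 47 × 31 = 1457 ≡ 1 (mod 112)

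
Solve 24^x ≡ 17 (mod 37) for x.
35

Baby-step giant-step with step n = ⌈√37⌉ = 7.
Baby steps 24^j mod 37 (j:value) for j=0..6: 0:1, 1:24, 2:21, 3:23, 4:34, 5:2, 6:11.
Giant-step multiplier: 24^(-7) ≡ 24^(36-7) = 24^29 ≡ 15 (mod 37).
Giant steps γ_i = 17·15^i mod 37: γ_0=17, γ_1=33, γ_2=14, γ_3=25, γ_4=5, γ_5=1 (in table at j=0).
x = i·n + j = 5·7 + 0 = 35.
Check: 24^35 ≡ 17 (mod 37).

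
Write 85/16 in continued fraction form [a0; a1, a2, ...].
[5; 3, 5]

Euclidean algorithm steps:
85 = 5 × 16 + 5
16 = 3 × 5 + 1
5 = 5 × 1 + 0
Continued fraction: [5; 3, 5]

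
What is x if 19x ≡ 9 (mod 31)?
x ≡ 7 (mod 31)

gcd(19, 31) = 1, which divides 9, so solutions exist.
Find 19^(-1) mod 31 by the extended Euclidean algorithm:
31 = 1 × 19 + 12  ⟹  12 = (1)·31 + (-1)·19
19 = 1 × 12 + 7  ⟹  7 = (-1)·31 + (2)·19
12 = 1 × 7 + 5  ⟹  5 = (2)·31 + (-3)·19
7 = 1 × 5 + 2  ⟹  2 = (-3)·31 + (5)·19
5 = 2 × 2 + 1  ⟹  1 = (8)·31 + (-13)·19
So (-13)·19 ≡ 1 (mod 31), i.e. 19^(-1) ≡ -13 ≡ 18 (mod 31).
x ≡ 18 × 9 = 162 ≡ 7 (mod 31).
Check: 19 × 7 = 133 ≡ 9 (mod 31).
Unique solution: x ≡ 7 (mod 31)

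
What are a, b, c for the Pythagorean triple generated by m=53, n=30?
(1909, 3180, 3709)

Euclid's formula: a = m² - n², b = 2mn, c = m² + n²
m = 53, n = 30
a = 53² - 30² = 2809 - 900 = 1909
b = 2 × 53 × 30 = 3180
c = 53² + 30² = 2809 + 900 = 3709
Verification: 1909² + 3180² = 3644281 + 10112400 = 13756681 = 3709² ✓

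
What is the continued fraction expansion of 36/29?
[1; 4, 7]

Euclidean algorithm steps:
36 = 1 × 29 + 7
29 = 4 × 7 + 1
7 = 7 × 1 + 0
Continued fraction: [1; 4, 7]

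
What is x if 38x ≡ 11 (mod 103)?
x ≡ 3 (mod 103)

gcd(38, 103) = 1, which divides 11, so solutions exist.
Find 38^(-1) mod 103 by the extended Euclidean algorithm:
103 = 2 × 38 + 27  ⟹  27 = (1)·103 + (-2)·38
38 = 1 × 27 + 11  ⟹  11 = (-1)·103 + (3)·38
27 = 2 × 11 + 5  ⟹  5 = (3)·103 + (-8)·38
11 = 2 × 5 + 1  ⟹  1 = (-7)·103 + (19)·38
So (19)·38 ≡ 1 (mod 103), i.e. 38^(-1) ≡ 19 (mod 103).
x ≡ 19 × 11 = 209 ≡ 3 (mod 103).
Check: 38 × 3 = 114 ≡ 11 (mod 103).
Unique solution: x ≡ 3 (mod 103)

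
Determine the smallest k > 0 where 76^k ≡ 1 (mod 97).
96

97 is prime, so ord(76) divides φ(97) = 96.
Divisors of 96: 1, 2, 3, 4, 6, 8, 12, 16, 24, 32, 48, 96.
Repeated squaring: 76^1 ≡ 76, 76^2 ≡ 53, 76^4 ≡ 93, 76^8 ≡ 16, 76^16 ≡ 62, 76^32 ≡ 61, 76^64 ≡ 35 (mod 97).
Test 76^d mod 97 for each divisor d in increasing order:
76^1 ≡ 76
76^2 ≡ 53
76^3 = 76^2·76^1 ≡ 51
76^4 ≡ 93
76^6 = 76^4·76^2 ≡ 79
76^8 ≡ 16
76^12 = 76^8·76^4 ≡ 33
76^16 ≡ 62
76^24 = 76^16·76^8 ≡ 22
76^32 ≡ 61
76^48 = 76^32·76^16 ≡ 96
76^96 = 76^64·76^32 ≡ 1  ← first divisor giving 1
The order is 96.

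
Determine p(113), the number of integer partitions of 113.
851376628

p(n) counts ways to write n as a sum of positive integers (order ignored).
Euler's pentagonal recurrence: p(k) = p(k-1) + p(k-2) - p(k-5) - p(k-7) + p(k-12) + p(k-15) - ... (offsets j(3j∓1)/2, signs ++--, p(0)=1, p(<0)=0).
DP table for k = 0..112: p(0)=1, p(1)=1, p(2)=2, p(3)=3, p(4)=5, p(5)=7, p(6)=11, p(7)=15, p(8)=22, p(9)=30, p(10)=42, p(11)=56, p(12)=77, p(13)=101, p(14)=135, p(15)=176, p(16)=231, p(17)=297, p(18)=385, p(19)=490, p(20)=627, p(21)=792, p(22)=1002, p(23)=1255, p(24)=1575, p(25)=1958, p(26)=2436, p(27)=3010, p(28)=3718, p(29)=4565, p(30)=5604, p(31)=6842, p(32)=8349, p(33)=10143, p(34)=12310, p(35)=14883, p(36)=17977, p(37)=21637, p(38)=26015, p(39)=31185, p(40)=37338, p(41)=44583, p(42)=53174, p(43)=63261, p(44)=75175, p(45)=89134, p(46)=105558, p(47)=124754, p(48)=147273, p(49)=173525, p(50)=204226, p(51)=239943, p(52)=281589, p(53)=329931, p(54)=386155, p(55)=451276, p(56)=526823, p(57)=614154, p(58)=715220, p(59)=831820, p(60)=966467, p(61)=1121505, p(62)=1300156, p(63)=1505499, p(64)=1741630, p(65)=2012558, p(66)=2323520, p(67)=2679689, p(68)=3087735, p(69)=3554345, p(70)=4087968, p(71)=4697205, p(72)=5392783, p(73)=6185689, p(74)=7089500, p(75)=8118264, p(76)=9289091, p(77)=10619863, p(78)=12132164, p(79)=13848650, p(80)=15796476, p(81)=18004327, p(82)=20506255, p(83)=23338469, p(84)=26543660, p(85)=30167357, p(86)=34262962, p(87)=38887673, p(88)=44108109, p(89)=49995925, p(90)=56634173, p(91)=64112359, p(92)=72533807, p(93)=82010177, p(94)=92669720, p(95)=104651419, p(96)=118114304, p(97)=133230930, p(98)=150198136, p(99)=169229875, p(100)=190569292, p(101)=214481126, p(102)=241265379, p(103)=271248950, p(104)=304801365, p(105)=342325709, p(106)=384276336, p(107)=431149389, p(108)=483502844, p(109)=541946240, p(110)=607163746, p(111)=679903203, p(112)=761002156.
Final step: p(113) = p(112) + p(111) - p(108) - p(106) + p(101) + p(98) - p(91) - p(87) + p(78) + p(73) - p(62) - p(56) + p(43) + p(36) - p(21) - p(13)
= 761002156 + 679903203 - 483502844 - 384276336 + 214481126 + 150198136 - 64112359 - 38887673 + 12132164 + 6185689 - 1300156 - 526823 + 63261 + 17977 - 792 - 101
= 851376628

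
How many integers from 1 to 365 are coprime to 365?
288

365 = 5 × 73
φ(n) = n × ∏(1 - 1/p) for each prime p dividing n
φ(365) = 365 × (1 - 1/5) × (1 - 1/73) = 288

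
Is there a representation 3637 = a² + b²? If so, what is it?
39² + 46² (a=39, b=46)

Factorization: 3637 = 3637
By Fermat: n is sum of two squares iff every prime p ≡ 3 (mod 4) appears to even power.
All primes ≡ 3 (mod 4) appear to even power.
Search a = 0, 1, 2, … for 3637 - a² a perfect square: first hit at a = 39: 3637 - 1521 = 2116 = 46².
3637 = 39² + 46² = 1521 + 2116 ✓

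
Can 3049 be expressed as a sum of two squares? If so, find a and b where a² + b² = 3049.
32² + 45² (a=32, b=45)

Factorization: 3049 = 3049
By Fermat: n is sum of two squares iff every prime p ≡ 3 (mod 4) appears to even power.
All primes ≡ 3 (mod 4) appear to even power.
Search a = 0, 1, 2, … for 3049 - a² a perfect square: first hit at a = 32: 3049 - 1024 = 2025 = 45².
3049 = 32² + 45² = 1024 + 2025 ✓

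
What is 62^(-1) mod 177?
20

gcd(62, 177) = 1, so the inverse exists.
Extended Euclidean algorithm on (177, 62):
177 = 2 × 62 + 53  ⟹  53 = (1)·177 + (-2)·62
62 = 1 × 53 + 9  ⟹  9 = (-1)·177 + (3)·62
53 = 5 × 9 + 8  ⟹  8 = (6)·177 + (-17)·62
9 = 1 × 8 + 1  ⟹  1 = (-7)·177 + (20)·62
So (20)·62 ≡ 1 (mod 177), i.e. 62^(-1) ≡ 20 (mod 177).
Check: 62 × 20 = 1240 ≡ 1 (mod 177)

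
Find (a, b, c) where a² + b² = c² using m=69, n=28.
(3977, 3864, 5545)

Euclid's formula: a = m² - n², b = 2mn, c = m² + n²
m = 69, n = 28
a = 69² - 28² = 4761 - 784 = 3977
b = 2 × 69 × 28 = 3864
c = 69² + 28² = 4761 + 784 = 5545
Verification: 3977² + 3864² = 15816529 + 14930496 = 30747025 = 5545² ✓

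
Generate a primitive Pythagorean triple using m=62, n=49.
(1443, 6076, 6245)

Euclid's formula: a = m² - n², b = 2mn, c = m² + n²
m = 62, n = 49
a = 62² - 49² = 3844 - 2401 = 1443
b = 2 × 62 × 49 = 6076
c = 62² + 49² = 3844 + 2401 = 6245
Verification: 1443² + 6076² = 2082249 + 36917776 = 39000025 = 6245² ✓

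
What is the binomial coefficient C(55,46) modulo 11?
0

Using Lucas' theorem:
Write n=55 and k=46 in base 11:
n in base 11: [5, 0]
k in base 11: [4, 2]
C(55,46) mod 11 = ∏ C(n_i, k_i) mod 11
Digit binomials (mod 11): C(5,4) = 5; C(0,2) = 0 (k_i > n_i)
Product: 5 × 0 = 0 ≡ 0 (mod 11)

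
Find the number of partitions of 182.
819876908323

p(n) counts ways to write n as a sum of positive integers (order ignored).
Euler's pentagonal recurrence: p(k) = p(k-1) + p(k-2) - p(k-5) - p(k-7) + p(k-12) + p(k-15) - ... (offsets j(3j∓1)/2, signs ++--, p(0)=1, p(<0)=0).
DP table for k = 0..181: p(0)=1, p(1)=1, p(2)=2, p(3)=3, p(4)=5, p(5)=7, p(6)=11, p(7)=15, p(8)=22, p(9)=30, p(10)=42, p(11)=56, p(12)=77, p(13)=101, p(14)=135, p(15)=176, p(16)=231, p(17)=297, p(18)=385, p(19)=490, p(20)=627, p(21)=792, p(22)=1002, p(23)=1255, p(24)=1575, p(25)=1958, p(26)=2436, p(27)=3010, p(28)=3718, p(29)=4565, p(30)=5604, p(31)=6842, p(32)=8349, p(33)=10143, p(34)=12310, p(35)=14883, p(36)=17977, p(37)=21637, p(38)=26015, p(39)=31185, p(40)=37338, p(41)=44583, p(42)=53174, p(43)=63261, p(44)=75175, p(45)=89134, p(46)=105558, p(47)=124754, p(48)=147273, p(49)=173525, p(50)=204226, p(51)=239943, p(52)=281589, p(53)=329931, p(54)=386155, p(55)=451276, p(56)=526823, p(57)=614154, p(58)=715220, p(59)=831820, p(60)=966467, p(61)=1121505, p(62)=1300156, p(63)=1505499, p(64)=1741630, p(65)=2012558, p(66)=2323520, p(67)=2679689, p(68)=3087735, p(69)=3554345, p(70)=4087968, p(71)=4697205, p(72)=5392783, p(73)=6185689, p(74)=7089500, p(75)=8118264, p(76)=9289091, p(77)=10619863, p(78)=12132164, p(79)=13848650, p(80)=15796476, p(81)=18004327, p(82)=20506255, p(83)=23338469, p(84)=26543660, p(85)=30167357, p(86)=34262962, p(87)=38887673, p(88)=44108109, p(89)=49995925, p(90)=56634173, p(91)=64112359, p(92)=72533807, p(93)=82010177, p(94)=92669720, p(95)=104651419, p(96)=118114304, p(97)=133230930, p(98)=150198136, p(99)=169229875, p(100)=190569292, p(101)=214481126, p(102)=241265379, p(103)=271248950, p(104)=304801365, p(105)=342325709, p(106)=384276336, p(107)=431149389, p(108)=483502844, p(109)=541946240, p(110)=607163746, p(111)=679903203, p(112)=761002156, p(113)=851376628, p(114)=952050665, p(115)=1064144451, p(116)=1188908248, p(117)=1327710076, p(118)=1482074143, p(119)=1653668665, p(120)=1844349560, p(121)=2056148051, p(122)=2291320912, p(123)=2552338241, p(124)=2841940500, p(125)=3163127352, p(126)=3519222692, p(127)=3913864295, p(128)=4351078600, p(129)=4835271870, p(130)=5371315400, p(131)=5964539504, p(132)=6620830889, p(133)=7346629512, p(134)=8149040695, p(135)=9035836076, p(136)=10015581680, p(137)=11097645016, p(138)=12292341831, p(139)=13610949895, p(140)=15065878135, p(141)=16670689208, p(142)=18440293320, p(143)=20390982757, p(144)=22540654445, p(145)=24908858009, p(146)=27517052599, p(147)=30388671978, p(148)=33549419497, p(149)=37027355200, p(150)=40853235313, p(151)=45060624582, p(152)=49686288421, p(153)=54770336324, p(154)=60356673280, p(155)=66493182097, p(156)=73232243759, p(157)=80630964769, p(158)=88751778802, p(159)=97662728555, p(160)=107438159466, p(161)=118159068427, p(162)=129913904637, p(163)=142798995930, p(164)=156919475295, p(165)=172389800255, p(166)=189334822579, p(167)=207890420102, p(168)=228204732751, p(169)=250438925115, p(170)=274768617130, p(171)=301384802048, p(172)=330495499613, p(173)=362326859895, p(174)=397125074750, p(175)=435157697830, p(176)=476715857290, p(177)=522115831195, p(178)=571701605655, p(179)=625846753120, p(180)=684957390936, p(181)=749474411781.
Final step: p(182) = p(181) + p(180) - p(177) - p(175) + p(170) + p(167) - p(160) - p(156) + p(147) + p(142) - p(131) - p(125) + p(112) + p(105) - p(90) - p(82) + p(65) + p(56) - p(37) - p(27) + p(6)
= 749474411781 + 684957390936 - 522115831195 - 435157697830 + 274768617130 + 207890420102 - 107438159466 - 73232243759 + 30388671978 + 18440293320 - 5964539504 - 3163127352 + 761002156 + 342325709 - 56634173 - 20506255 + 2012558 + 526823 - 21637 - 3010 + 11
= 819876908323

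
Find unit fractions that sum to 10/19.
1/2 + 1/38

Greedy algorithm:
10/19: ceiling(19/10) = 2, use 1/2
1/38: ceiling(38/1) = 38, use 1/38
Result: 10/19 = 1/2 + 1/38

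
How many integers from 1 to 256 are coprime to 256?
128

256 = 2^8
φ(n) = n × ∏(1 - 1/p) for each prime p dividing n
φ(256) = 256 × (1 - 1/2) = 128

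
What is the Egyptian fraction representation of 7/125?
1/18 + 1/2250

Greedy algorithm:
7/125: ceiling(125/7) = 18, use 1/18
1/2250: ceiling(2250/1) = 2250, use 1/2250
Result: 7/125 = 1/18 + 1/2250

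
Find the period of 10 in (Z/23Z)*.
22

23 is prime, so ord(10) divides φ(23) = 22.
Divisors of 22: 1, 2, 11, 22.
Repeated squaring: 10^1 ≡ 10, 10^2 ≡ 8, 10^4 ≡ 18, 10^8 ≡ 2, 10^16 ≡ 4 (mod 23).
Test 10^d mod 23 for each divisor d in increasing order:
10^1 ≡ 10
10^2 ≡ 8
10^11 = 10^8·10^2·10^1 ≡ 22
10^22 = 10^16·10^4·10^2 ≡ 1  ← first divisor giving 1
The order is 22.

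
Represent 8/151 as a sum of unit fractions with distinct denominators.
1/19 + 1/2869

Greedy algorithm:
8/151: ceiling(151/8) = 19, use 1/19
1/2869: ceiling(2869/1) = 2869, use 1/2869
Result: 8/151 = 1/19 + 1/2869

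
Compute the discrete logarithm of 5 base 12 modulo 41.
26

Baby-step giant-step with step n = ⌈√41⌉ = 7.
Baby steps 12^j mod 41 (j:value) for j=0..6: 0:1, 1:12, 2:21, 3:6, 4:31, 5:3, 6:36.
Giant-step multiplier: 12^(-7) ≡ 12^(40-7) = 12^33 ≡ 28 (mod 41).
Giant steps γ_i = 5·28^i mod 41: γ_0=5, γ_1=17, γ_2=25, γ_3=3 (in table at j=5).
x = i·n + j = 3·7 + 5 = 26.
Check: 12^26 ≡ 5 (mod 41).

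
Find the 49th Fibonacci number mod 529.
185

Matrix identity: Q^n = [[F_(n+1), F_n], [F_n, F_(n-1)]] with Q = [[1,1],[1,0]].
n = 49 = 110001₂. Square-and-multiply, entries mod 529:
Q^1 = [[1,1],[1,0]]
Q^3 = (Q^1)²·Q = [[3,2],[2,1]]
Q^6 = (Q^3)² = [[13,8],[8,5]]
Q^12 = (Q^6)² = [[233,144],[144,89]]
Q^24 = (Q^12)² = [[436,345],[345,91]]
Q^49 = (Q^24)²·Q = [[24,185],[185,368]]
F_49 mod 529 = Q^49[0][1] = 185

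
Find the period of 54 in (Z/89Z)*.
88

89 is prime, so ord(54) divides φ(89) = 88.
Divisors of 88: 1, 2, 4, 8, 11, 22, 44, 88.
Repeated squaring: 54^1 ≡ 54, 54^2 ≡ 68, 54^4 ≡ 85, 54^8 ≡ 16, 54^16 ≡ 78, 54^32 ≡ 32, 54^64 ≡ 45 (mod 89).
Test 54^d mod 89 for each divisor d in increasing order:
54^1 ≡ 54
54^2 ≡ 68
54^4 ≡ 85
54^8 ≡ 16
54^11 = 54^8·54^2·54^1 ≡ 12
54^22 = 54^16·54^4·54^2 ≡ 55
54^44 = 54^32·54^8·54^4 ≡ 88
54^88 = 54^64·54^16·54^8 ≡ 1  ← first divisor giving 1
The order is 88.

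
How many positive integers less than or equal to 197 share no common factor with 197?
196

197 = 197
φ(n) = n × ∏(1 - 1/p) for each prime p dividing n
φ(197) = 197 × (1 - 1/197) = 196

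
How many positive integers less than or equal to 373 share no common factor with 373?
372

373 = 373
φ(n) = n × ∏(1 - 1/p) for each prime p dividing n
φ(373) = 373 × (1 - 1/373) = 372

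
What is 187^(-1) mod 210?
73

gcd(187, 210) = 1, so the inverse exists.
Extended Euclidean algorithm on (210, 187):
210 = 1 × 187 + 23  ⟹  23 = (1)·210 + (-1)·187
187 = 8 × 23 + 3  ⟹  3 = (-8)·210 + (9)·187
23 = 7 × 3 + 2  ⟹  2 = (57)·210 + (-64)·187
3 = 1 × 2 + 1  ⟹  1 = (-65)·210 + (73)·187
So (73)·187 ≡ 1 (mod 210), i.e. 187^(-1) ≡ 73 (mod 210).
Check: 187 × 73 = 13651 ≡ 1 (mod 210)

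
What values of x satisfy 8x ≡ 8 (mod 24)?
x ≡ 1 (mod 3)

gcd(8, 24) = 8, which divides 8, so solutions exist.
Divide through by 8: x ≡ 1 (mod 3).
The coefficient of x is now 1, so x ≡ 1 (mod 3).
Check: 8 × 1 = 8 ≡ 8 (mod 24).
x ≡ 1 (mod 3), giving 8 solutions mod 24.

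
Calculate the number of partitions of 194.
2366022741845

p(n) counts ways to write n as a sum of positive integers (order ignored).
Euler's pentagonal recurrence: p(k) = p(k-1) + p(k-2) - p(k-5) - p(k-7) + p(k-12) + p(k-15) - ... (offsets j(3j∓1)/2, signs ++--, p(0)=1, p(<0)=0).
DP table for k = 0..193: p(0)=1, p(1)=1, p(2)=2, p(3)=3, p(4)=5, p(5)=7, p(6)=11, p(7)=15, p(8)=22, p(9)=30, p(10)=42, p(11)=56, p(12)=77, p(13)=101, p(14)=135, p(15)=176, p(16)=231, p(17)=297, p(18)=385, p(19)=490, p(20)=627, p(21)=792, p(22)=1002, p(23)=1255, p(24)=1575, p(25)=1958, p(26)=2436, p(27)=3010, p(28)=3718, p(29)=4565, p(30)=5604, p(31)=6842, p(32)=8349, p(33)=10143, p(34)=12310, p(35)=14883, p(36)=17977, p(37)=21637, p(38)=26015, p(39)=31185, p(40)=37338, p(41)=44583, p(42)=53174, p(43)=63261, p(44)=75175, p(45)=89134, p(46)=105558, p(47)=124754, p(48)=147273, p(49)=173525, p(50)=204226, p(51)=239943, p(52)=281589, p(53)=329931, p(54)=386155, p(55)=451276, p(56)=526823, p(57)=614154, p(58)=715220, p(59)=831820, p(60)=966467, p(61)=1121505, p(62)=1300156, p(63)=1505499, p(64)=1741630, p(65)=2012558, p(66)=2323520, p(67)=2679689, p(68)=3087735, p(69)=3554345, p(70)=4087968, p(71)=4697205, p(72)=5392783, p(73)=6185689, p(74)=7089500, p(75)=8118264, p(76)=9289091, p(77)=10619863, p(78)=12132164, p(79)=13848650, p(80)=15796476, p(81)=18004327, p(82)=20506255, p(83)=23338469, p(84)=26543660, p(85)=30167357, p(86)=34262962, p(87)=38887673, p(88)=44108109, p(89)=49995925, p(90)=56634173, p(91)=64112359, p(92)=72533807, p(93)=82010177, p(94)=92669720, p(95)=104651419, p(96)=118114304, p(97)=133230930, p(98)=150198136, p(99)=169229875, p(100)=190569292, p(101)=214481126, p(102)=241265379, p(103)=271248950, p(104)=304801365, p(105)=342325709, p(106)=384276336, p(107)=431149389, p(108)=483502844, p(109)=541946240, p(110)=607163746, p(111)=679903203, p(112)=761002156, p(113)=851376628, p(114)=952050665, p(115)=1064144451, p(116)=1188908248, p(117)=1327710076, p(118)=1482074143, p(119)=1653668665, p(120)=1844349560, p(121)=2056148051, p(122)=2291320912, p(123)=2552338241, p(124)=2841940500, p(125)=3163127352, p(126)=3519222692, p(127)=3913864295, p(128)=4351078600, p(129)=4835271870, p(130)=5371315400, p(131)=5964539504, p(132)=6620830889, p(133)=7346629512, p(134)=8149040695, p(135)=9035836076, p(136)=10015581680, p(137)=11097645016, p(138)=12292341831, p(139)=13610949895, p(140)=15065878135, p(141)=16670689208, p(142)=18440293320, p(143)=20390982757, p(144)=22540654445, p(145)=24908858009, p(146)=27517052599, p(147)=30388671978, p(148)=33549419497, p(149)=37027355200, p(150)=40853235313, p(151)=45060624582, p(152)=49686288421, p(153)=54770336324, p(154)=60356673280, p(155)=66493182097, p(156)=73232243759, p(157)=80630964769, p(158)=88751778802, p(159)=97662728555, p(160)=107438159466, p(161)=118159068427, p(162)=129913904637, p(163)=142798995930, p(164)=156919475295, p(165)=172389800255, p(166)=189334822579, p(167)=207890420102, p(168)=228204732751, p(169)=250438925115, p(170)=274768617130, p(171)=301384802048, p(172)=330495499613, p(173)=362326859895, p(174)=397125074750, p(175)=435157697830, p(176)=476715857290, p(177)=522115831195, p(178)=571701605655, p(179)=625846753120, p(180)=684957390936, p(181)=749474411781, p(182)=819876908323, p(183)=896684817527, p(184)=980462880430, p(185)=1071823774337, p(186)=1171432692373, p(187)=1280011042268, p(188)=1398341745571, p(189)=1527273599625, p(190)=1667727404093, p(191)=1820701100652, p(192)=1987276856363, p(193)=2168627105469.
Final step: p(194) = p(193) + p(192) - p(189) - p(187) + p(182) + p(179) - p(172) - p(168) + p(159) + p(154) - p(143) - p(137) + p(124) + p(117) - p(102) - p(94) + p(77) + p(68) - p(49) - p(39) + p(18) + p(7)
= 2168627105469 + 1987276856363 - 1527273599625 - 1280011042268 + 819876908323 + 625846753120 - 330495499613 - 228204732751 + 97662728555 + 60356673280 - 20390982757 - 11097645016 + 2841940500 + 1327710076 - 241265379 - 92669720 + 10619863 + 3087735 - 173525 - 31185 + 385 + 15
= 2366022741845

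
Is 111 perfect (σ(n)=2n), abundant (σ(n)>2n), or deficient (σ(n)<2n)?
deficient

Proper divisors of 111: sum = 1 + 3 + 37 = 41
Since 41 < 111, 111 is deficient.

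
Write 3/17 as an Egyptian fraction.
1/6 + 1/102

Greedy algorithm:
3/17: ceiling(17/3) = 6, use 1/6
1/102: ceiling(102/1) = 102, use 1/102
Result: 3/17 = 1/6 + 1/102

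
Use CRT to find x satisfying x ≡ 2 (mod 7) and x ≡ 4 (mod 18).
58

Using Chinese Remainder Theorem:
M = 7 × 18 = 126
M1 = 18, M2 = 7
y1 = 18^(-1) mod 7 = 2
y2 = 7^(-1) mod 18 = 13
x = (2×18×2 + 4×7×13) mod 126 = 58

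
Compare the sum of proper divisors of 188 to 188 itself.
deficient

Proper divisors of 188: sum = 1 + 2 + 4 + 47 + 94 = 148
Since 148 < 188, 188 is deficient.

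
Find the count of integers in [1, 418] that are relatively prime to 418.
180

418 = 2 × 11 × 19
φ(n) = n × ∏(1 - 1/p) for each prime p dividing n
φ(418) = 418 × (1 - 1/2) × (1 - 1/11) × (1 - 1/19) = 180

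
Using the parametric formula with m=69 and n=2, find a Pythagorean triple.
(4757, 276, 4765)

Euclid's formula: a = m² - n², b = 2mn, c = m² + n²
m = 69, n = 2
a = 69² - 2² = 4761 - 4 = 4757
b = 2 × 69 × 2 = 276
c = 69² + 2² = 4761 + 4 = 4765
Verification: 4757² + 276² = 22629049 + 76176 = 22705225 = 4765² ✓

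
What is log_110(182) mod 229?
181

Baby-step giant-step with step n = ⌈√229⌉ = 16.
Baby steps 110^j mod 229 (j:value) for j=0..15: 0:1, 1:110, 2:192, 3:52, 4:224, 5:137, 6:185, 7:198, 8:25, 9:2, 10:220, 11:155, 12:104, 13:219, 14:45, 15:141.
Giant-step multiplier: 110^(-16) ≡ 110^(228-16) = 110^212 ≡ 48 (mod 229).
Giant steps γ_i = 182·48^i mod 229: γ_0=182, γ_1=34, γ_2=29, γ_3=18, γ_4=177, γ_5=23, γ_6=188, γ_7=93, γ_8=113, γ_9=157, γ_10=208, γ_11=137 (in table at j=5).
x = i·n + j = 11·16 + 5 = 181.
Check: 110^181 ≡ 182 (mod 229).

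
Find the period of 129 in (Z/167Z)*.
166

167 is prime, so ord(129) divides φ(167) = 166.
Divisors of 166: 1, 2, 83, 166.
Repeated squaring: 129^1 ≡ 129, 129^2 ≡ 108, 129^4 ≡ 141, 129^8 ≡ 8, 129^16 ≡ 64, 129^32 ≡ 88, 129^64 ≡ 62, 129^128 ≡ 3 (mod 167).
Test 129^d mod 167 for each divisor d in increasing order:
129^1 ≡ 129
129^2 ≡ 108
129^83 = 129^64·129^16·129^2·129^1 ≡ 166
129^166 = 129^128·129^32·129^4·129^2 ≡ 1  ← first divisor giving 1
The order is 166.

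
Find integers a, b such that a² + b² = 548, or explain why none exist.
8² + 22² (a=8, b=22)

Factorization: 548 = 2^2 × 137
By Fermat: n is sum of two squares iff every prime p ≡ 3 (mod 4) appears to even power.
All primes ≡ 3 (mod 4) appear to even power.
Search a = 0, 1, 2, … for 548 - a² a perfect square: first hit at a = 8: 548 - 64 = 484 = 22².
548 = 8² + 22² = 64 + 484 ✓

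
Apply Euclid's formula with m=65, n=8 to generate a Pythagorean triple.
(4161, 1040, 4289)

Euclid's formula: a = m² - n², b = 2mn, c = m² + n²
m = 65, n = 8
a = 65² - 8² = 4225 - 64 = 4161
b = 2 × 65 × 8 = 1040
c = 65² + 8² = 4225 + 64 = 4289
Verification: 4161² + 1040² = 17313921 + 1081600 = 18395521 = 4289² ✓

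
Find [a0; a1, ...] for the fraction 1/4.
[0; 4]

Euclidean algorithm steps:
1 = 0 × 4 + 1
4 = 4 × 1 + 0
Continued fraction: [0; 4]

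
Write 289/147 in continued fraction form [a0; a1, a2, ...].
[1; 1, 28, 2, 2]

Euclidean algorithm steps:
289 = 1 × 147 + 142
147 = 1 × 142 + 5
142 = 28 × 5 + 2
5 = 2 × 2 + 1
2 = 2 × 1 + 0
Continued fraction: [1; 1, 28, 2, 2]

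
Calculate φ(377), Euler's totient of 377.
336

377 = 13 × 29
φ(n) = n × ∏(1 - 1/p) for each prime p dividing n
φ(377) = 377 × (1 - 1/13) × (1 - 1/29) = 336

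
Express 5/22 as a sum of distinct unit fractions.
1/5 + 1/37 + 1/4070

Greedy algorithm:
5/22: ceiling(22/5) = 5, use 1/5
3/110: ceiling(110/3) = 37, use 1/37
1/4070: ceiling(4070/1) = 4070, use 1/4070
Result: 5/22 = 1/5 + 1/37 + 1/4070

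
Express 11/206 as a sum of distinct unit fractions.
1/19 + 1/1305 + 1/5107770

Greedy algorithm:
11/206: ceiling(206/11) = 19, use 1/19
3/3914: ceiling(3914/3) = 1305, use 1/1305
1/5107770: ceiling(5107770/1) = 5107770, use 1/5107770
Result: 11/206 = 1/19 + 1/1305 + 1/5107770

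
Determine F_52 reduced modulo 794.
611

Matrix identity: Q^n = [[F_(n+1), F_n], [F_n, F_(n-1)]] with Q = [[1,1],[1,0]].
n = 52 = 110100₂. Square-and-multiply, entries mod 794:
Q^1 = [[1,1],[1,0]]
Q^3 = (Q^1)²·Q = [[3,2],[2,1]]
Q^6 = (Q^3)² = [[13,8],[8,5]]
Q^13 = (Q^6)²·Q = [[377,233],[233,144]]
Q^26 = (Q^13)² = [[300,705],[705,389]]
Q^52 = (Q^26)² = [[259,611],[611,442]]
F_52 mod 794 = Q^52[0][1] = 611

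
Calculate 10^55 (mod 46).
22

Repeated squaring. Binary of 55 = 110111.
10^1 ≡ 10 (mod 46); 10^2 ≡ 8 (mod 46); 10^4 ≡ 18 (mod 46); 10^8 ≡ 2 (mod 46); 10^16 ≡ 4 (mod 46); 10^32 ≡ 16 (mod 46)
10^55 = 10^1 × 10^2 × 10^4 × 10^16 × 10^32 ≡ 22 (mod 46)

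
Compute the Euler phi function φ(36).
12

36 = 2^2 × 3^2
φ(n) = n × ∏(1 - 1/p) for each prime p dividing n
φ(36) = 36 × (1 - 1/2) × (1 - 1/3) = 12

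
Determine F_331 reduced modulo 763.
558

Matrix identity: Q^n = [[F_(n+1), F_n], [F_n, F_(n-1)]] with Q = [[1,1],[1,0]].
n = 331 = 101001011₂. Square-and-multiply, entries mod 763:
Q^1 = [[1,1],[1,0]]
Q^2 = (Q^1)² = [[2,1],[1,1]]
Q^5 = (Q^2)²·Q = [[8,5],[5,3]]
Q^10 = (Q^5)² = [[89,55],[55,34]]
Q^20 = (Q^10)² = [[264,661],[661,366]]
Q^41 = (Q^20)²·Q = [[580,748],[748,595]]
Q^82 = (Q^41)² = [[142,687],[687,218]]
Q^165 = (Q^82)²·Q = [[106,761],[761,108]]
Q^331 = (Q^165)²·Q = [[130,558],[558,335]]
F_331 mod 763 = Q^331[0][1] = 558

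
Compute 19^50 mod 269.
182

Repeated squaring. Binary of 50 = 110010.
19^1 ≡ 19 (mod 269); 19^2 ≡ 92 (mod 269); 19^4 ≡ 125 (mod 269); 19^8 ≡ 23 (mod 269); 19^16 ≡ 260 (mod 269); 19^32 ≡ 81 (mod 269)
19^50 = 19^2 × 19^16 × 19^32 ≡ 182 (mod 269)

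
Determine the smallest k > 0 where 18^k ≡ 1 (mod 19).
2

19 is prime, so ord(18) divides φ(19) = 18.
Divisors of 18: 1, 2, 3, 6, 9, 18.
Repeated squaring: 18^1 ≡ 18, 18^2 ≡ 1, 18^4 ≡ 1, 18^8 ≡ 1, 18^16 ≡ 1 (mod 19).
Test 18^d mod 19 for each divisor d in increasing order:
18^1 ≡ 18
18^2 ≡ 1  ← first divisor giving 1
The order is 2.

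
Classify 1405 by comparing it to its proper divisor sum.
deficient

Proper divisors of 1405: sum = 1 + 5 + 281 = 287
Since 287 < 1405, 1405 is deficient.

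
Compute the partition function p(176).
476715857290

p(n) counts ways to write n as a sum of positive integers (order ignored).
Euler's pentagonal recurrence: p(k) = p(k-1) + p(k-2) - p(k-5) - p(k-7) + p(k-12) + p(k-15) - ... (offsets j(3j∓1)/2, signs ++--, p(0)=1, p(<0)=0).
DP table for k = 0..175: p(0)=1, p(1)=1, p(2)=2, p(3)=3, p(4)=5, p(5)=7, p(6)=11, p(7)=15, p(8)=22, p(9)=30, p(10)=42, p(11)=56, p(12)=77, p(13)=101, p(14)=135, p(15)=176, p(16)=231, p(17)=297, p(18)=385, p(19)=490, p(20)=627, p(21)=792, p(22)=1002, p(23)=1255, p(24)=1575, p(25)=1958, p(26)=2436, p(27)=3010, p(28)=3718, p(29)=4565, p(30)=5604, p(31)=6842, p(32)=8349, p(33)=10143, p(34)=12310, p(35)=14883, p(36)=17977, p(37)=21637, p(38)=26015, p(39)=31185, p(40)=37338, p(41)=44583, p(42)=53174, p(43)=63261, p(44)=75175, p(45)=89134, p(46)=105558, p(47)=124754, p(48)=147273, p(49)=173525, p(50)=204226, p(51)=239943, p(52)=281589, p(53)=329931, p(54)=386155, p(55)=451276, p(56)=526823, p(57)=614154, p(58)=715220, p(59)=831820, p(60)=966467, p(61)=1121505, p(62)=1300156, p(63)=1505499, p(64)=1741630, p(65)=2012558, p(66)=2323520, p(67)=2679689, p(68)=3087735, p(69)=3554345, p(70)=4087968, p(71)=4697205, p(72)=5392783, p(73)=6185689, p(74)=7089500, p(75)=8118264, p(76)=9289091, p(77)=10619863, p(78)=12132164, p(79)=13848650, p(80)=15796476, p(81)=18004327, p(82)=20506255, p(83)=23338469, p(84)=26543660, p(85)=30167357, p(86)=34262962, p(87)=38887673, p(88)=44108109, p(89)=49995925, p(90)=56634173, p(91)=64112359, p(92)=72533807, p(93)=82010177, p(94)=92669720, p(95)=104651419, p(96)=118114304, p(97)=133230930, p(98)=150198136, p(99)=169229875, p(100)=190569292, p(101)=214481126, p(102)=241265379, p(103)=271248950, p(104)=304801365, p(105)=342325709, p(106)=384276336, p(107)=431149389, p(108)=483502844, p(109)=541946240, p(110)=607163746, p(111)=679903203, p(112)=761002156, p(113)=851376628, p(114)=952050665, p(115)=1064144451, p(116)=1188908248, p(117)=1327710076, p(118)=1482074143, p(119)=1653668665, p(120)=1844349560, p(121)=2056148051, p(122)=2291320912, p(123)=2552338241, p(124)=2841940500, p(125)=3163127352, p(126)=3519222692, p(127)=3913864295, p(128)=4351078600, p(129)=4835271870, p(130)=5371315400, p(131)=5964539504, p(132)=6620830889, p(133)=7346629512, p(134)=8149040695, p(135)=9035836076, p(136)=10015581680, p(137)=11097645016, p(138)=12292341831, p(139)=13610949895, p(140)=15065878135, p(141)=16670689208, p(142)=18440293320, p(143)=20390982757, p(144)=22540654445, p(145)=24908858009, p(146)=27517052599, p(147)=30388671978, p(148)=33549419497, p(149)=37027355200, p(150)=40853235313, p(151)=45060624582, p(152)=49686288421, p(153)=54770336324, p(154)=60356673280, p(155)=66493182097, p(156)=73232243759, p(157)=80630964769, p(158)=88751778802, p(159)=97662728555, p(160)=107438159466, p(161)=118159068427, p(162)=129913904637, p(163)=142798995930, p(164)=156919475295, p(165)=172389800255, p(166)=189334822579, p(167)=207890420102, p(168)=228204732751, p(169)=250438925115, p(170)=274768617130, p(171)=301384802048, p(172)=330495499613, p(173)=362326859895, p(174)=397125074750, p(175)=435157697830.
Final step: p(176) = p(175) + p(174) - p(171) - p(169) + p(164) + p(161) - p(154) - p(150) + p(141) + p(136) - p(125) - p(119) + p(106) + p(99) - p(84) - p(76) + p(59) + p(50) - p(31) - p(21) + p(0)
= 435157697830 + 397125074750 - 301384802048 - 250438925115 + 156919475295 + 118159068427 - 60356673280 - 40853235313 + 16670689208 + 10015581680 - 3163127352 - 1653668665 + 384276336 + 169229875 - 26543660 - 9289091 + 831820 + 204226 - 6842 - 792 + 1
= 476715857290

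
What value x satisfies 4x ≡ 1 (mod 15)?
4

gcd(4, 15) = 1, so the inverse exists.
Extended Euclidean algorithm on (15, 4):
15 = 3 × 4 + 3  ⟹  3 = (1)·15 + (-3)·4
4 = 1 × 3 + 1  ⟹  1 = (-1)·15 + (4)·4
So (4)·4 ≡ 1 (mod 15), i.e. 4^(-1) ≡ 4 (mod 15).
Check: 4 × 4 = 16 ≡ 1 (mod 15)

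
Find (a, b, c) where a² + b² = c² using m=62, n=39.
(2323, 4836, 5365)

Euclid's formula: a = m² - n², b = 2mn, c = m² + n²
m = 62, n = 39
a = 62² - 39² = 3844 - 1521 = 2323
b = 2 × 62 × 39 = 4836
c = 62² + 39² = 3844 + 1521 = 5365
Verification: 2323² + 4836² = 5396329 + 23386896 = 28783225 = 5365² ✓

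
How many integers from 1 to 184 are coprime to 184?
88

184 = 2^3 × 23
φ(n) = n × ∏(1 - 1/p) for each prime p dividing n
φ(184) = 184 × (1 - 1/2) × (1 - 1/23) = 88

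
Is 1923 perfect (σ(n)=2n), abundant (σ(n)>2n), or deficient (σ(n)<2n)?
deficient

Proper divisors of 1923: sum = 1 + 3 + 641 = 645
Since 645 < 1923, 1923 is deficient.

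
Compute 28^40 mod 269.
214

Repeated squaring. Binary of 40 = 101000.
28^1 ≡ 28 (mod 269); 28^2 ≡ 246 (mod 269); 28^4 ≡ 260 (mod 269); 28^8 ≡ 81 (mod 269); 28^16 ≡ 105 (mod 269); 28^32 ≡ 265 (mod 269)
28^40 = 28^8 × 28^32 ≡ 214 (mod 269)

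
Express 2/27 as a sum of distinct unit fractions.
1/14 + 1/378

Greedy algorithm:
2/27: ceiling(27/2) = 14, use 1/14
1/378: ceiling(378/1) = 378, use 1/378
Result: 2/27 = 1/14 + 1/378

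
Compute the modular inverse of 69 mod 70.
69

gcd(69, 70) = 1, so the inverse exists.
Extended Euclidean algorithm on (70, 69):
70 = 1 × 69 + 1  ⟹  1 = (1)·70 + (-1)·69
So (-1)·69 ≡ 1 (mod 70), i.e. 69^(-1) ≡ -1 ≡ 69 (mod 70).
Check: 69 × 69 = 4761 ≡ 1 (mod 70)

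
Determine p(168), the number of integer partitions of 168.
228204732751

p(n) counts ways to write n as a sum of positive integers (order ignored).
Euler's pentagonal recurrence: p(k) = p(k-1) + p(k-2) - p(k-5) - p(k-7) + p(k-12) + p(k-15) - ... (offsets j(3j∓1)/2, signs ++--, p(0)=1, p(<0)=0).
DP table for k = 0..167: p(0)=1, p(1)=1, p(2)=2, p(3)=3, p(4)=5, p(5)=7, p(6)=11, p(7)=15, p(8)=22, p(9)=30, p(10)=42, p(11)=56, p(12)=77, p(13)=101, p(14)=135, p(15)=176, p(16)=231, p(17)=297, p(18)=385, p(19)=490, p(20)=627, p(21)=792, p(22)=1002, p(23)=1255, p(24)=1575, p(25)=1958, p(26)=2436, p(27)=3010, p(28)=3718, p(29)=4565, p(30)=5604, p(31)=6842, p(32)=8349, p(33)=10143, p(34)=12310, p(35)=14883, p(36)=17977, p(37)=21637, p(38)=26015, p(39)=31185, p(40)=37338, p(41)=44583, p(42)=53174, p(43)=63261, p(44)=75175, p(45)=89134, p(46)=105558, p(47)=124754, p(48)=147273, p(49)=173525, p(50)=204226, p(51)=239943, p(52)=281589, p(53)=329931, p(54)=386155, p(55)=451276, p(56)=526823, p(57)=614154, p(58)=715220, p(59)=831820, p(60)=966467, p(61)=1121505, p(62)=1300156, p(63)=1505499, p(64)=1741630, p(65)=2012558, p(66)=2323520, p(67)=2679689, p(68)=3087735, p(69)=3554345, p(70)=4087968, p(71)=4697205, p(72)=5392783, p(73)=6185689, p(74)=7089500, p(75)=8118264, p(76)=9289091, p(77)=10619863, p(78)=12132164, p(79)=13848650, p(80)=15796476, p(81)=18004327, p(82)=20506255, p(83)=23338469, p(84)=26543660, p(85)=30167357, p(86)=34262962, p(87)=38887673, p(88)=44108109, p(89)=49995925, p(90)=56634173, p(91)=64112359, p(92)=72533807, p(93)=82010177, p(94)=92669720, p(95)=104651419, p(96)=118114304, p(97)=133230930, p(98)=150198136, p(99)=169229875, p(100)=190569292, p(101)=214481126, p(102)=241265379, p(103)=271248950, p(104)=304801365, p(105)=342325709, p(106)=384276336, p(107)=431149389, p(108)=483502844, p(109)=541946240, p(110)=607163746, p(111)=679903203, p(112)=761002156, p(113)=851376628, p(114)=952050665, p(115)=1064144451, p(116)=1188908248, p(117)=1327710076, p(118)=1482074143, p(119)=1653668665, p(120)=1844349560, p(121)=2056148051, p(122)=2291320912, p(123)=2552338241, p(124)=2841940500, p(125)=3163127352, p(126)=3519222692, p(127)=3913864295, p(128)=4351078600, p(129)=4835271870, p(130)=5371315400, p(131)=5964539504, p(132)=6620830889, p(133)=7346629512, p(134)=8149040695, p(135)=9035836076, p(136)=10015581680, p(137)=11097645016, p(138)=12292341831, p(139)=13610949895, p(140)=15065878135, p(141)=16670689208, p(142)=18440293320, p(143)=20390982757, p(144)=22540654445, p(145)=24908858009, p(146)=27517052599, p(147)=30388671978, p(148)=33549419497, p(149)=37027355200, p(150)=40853235313, p(151)=45060624582, p(152)=49686288421, p(153)=54770336324, p(154)=60356673280, p(155)=66493182097, p(156)=73232243759, p(157)=80630964769, p(158)=88751778802, p(159)=97662728555, p(160)=107438159466, p(161)=118159068427, p(162)=129913904637, p(163)=142798995930, p(164)=156919475295, p(165)=172389800255, p(166)=189334822579, p(167)=207890420102.
Final step: p(168) = p(167) + p(166) - p(163) - p(161) + p(156) + p(153) - p(146) - p(142) + p(133) + p(128) - p(117) - p(111) + p(98) + p(91) - p(76) - p(68) + p(51) + p(42) - p(23) - p(13)
= 207890420102 + 189334822579 - 142798995930 - 118159068427 + 73232243759 + 54770336324 - 27517052599 - 18440293320 + 7346629512 + 4351078600 - 1327710076 - 679903203 + 150198136 + 64112359 - 9289091 - 3087735 + 239943 + 53174 - 1255 - 101
= 228204732751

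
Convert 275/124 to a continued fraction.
[2; 4, 1, 1, 2, 5]

Euclidean algorithm steps:
275 = 2 × 124 + 27
124 = 4 × 27 + 16
27 = 1 × 16 + 11
16 = 1 × 11 + 5
11 = 2 × 5 + 1
5 = 5 × 1 + 0
Continued fraction: [2; 4, 1, 1, 2, 5]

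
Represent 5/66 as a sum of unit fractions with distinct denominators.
1/14 + 1/231

Greedy algorithm:
5/66: ceiling(66/5) = 14, use 1/14
1/231: ceiling(231/1) = 231, use 1/231
Result: 5/66 = 1/14 + 1/231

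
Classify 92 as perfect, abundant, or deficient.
deficient

Proper divisors of 92: sum = 1 + 2 + 4 + 23 + 46 = 76
Since 76 < 92, 92 is deficient.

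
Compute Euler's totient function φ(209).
180

209 = 11 × 19
φ(n) = n × ∏(1 - 1/p) for each prime p dividing n
φ(209) = 209 × (1 - 1/11) × (1 - 1/19) = 180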